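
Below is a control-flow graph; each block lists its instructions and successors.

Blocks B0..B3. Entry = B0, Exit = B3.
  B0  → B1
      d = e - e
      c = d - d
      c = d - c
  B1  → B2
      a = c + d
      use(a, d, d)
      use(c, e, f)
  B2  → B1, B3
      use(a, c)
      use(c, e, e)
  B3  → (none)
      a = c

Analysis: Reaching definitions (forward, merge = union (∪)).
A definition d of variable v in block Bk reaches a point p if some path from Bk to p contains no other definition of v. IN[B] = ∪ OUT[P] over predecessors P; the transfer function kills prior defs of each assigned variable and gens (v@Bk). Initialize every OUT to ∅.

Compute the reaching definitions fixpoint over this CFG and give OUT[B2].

Converged values:
  B0: | IN={} | OUT={c@B0, d@B0}
  B1: | IN={a@B1, c@B0, d@B0} | OUT={a@B1, c@B0, d@B0}
  B2: | IN={a@B1, c@B0, d@B0} | OUT={a@B1, c@B0, d@B0}
  B3: | IN={a@B1, c@B0, d@B0} | OUT={a@B3, c@B0, d@B0}

Merge at B2: IN[B2] = OUT[B1] = {a@B1, c@B0, d@B0}
Applying B2's transfer function to that IN value gives OUT[B2] (row B2 above).

Answer: {a@B1, c@B0, d@B0}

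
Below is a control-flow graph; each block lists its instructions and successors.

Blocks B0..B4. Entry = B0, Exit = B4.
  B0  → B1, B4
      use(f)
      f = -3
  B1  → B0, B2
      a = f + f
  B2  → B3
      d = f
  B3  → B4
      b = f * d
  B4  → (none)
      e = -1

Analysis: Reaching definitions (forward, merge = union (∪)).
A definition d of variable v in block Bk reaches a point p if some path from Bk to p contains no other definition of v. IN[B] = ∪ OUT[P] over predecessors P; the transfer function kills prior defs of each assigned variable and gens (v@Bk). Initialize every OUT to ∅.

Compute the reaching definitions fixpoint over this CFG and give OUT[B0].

Converged values:
  B0:  IN={a@B1, f@B0}  OUT={a@B1, f@B0}
  B1:  IN={a@B1, f@B0}  OUT={a@B1, f@B0}
  B2:  IN={a@B1, f@B0}  OUT={a@B1, d@B2, f@B0}
  B3:  IN={a@B1, d@B2, f@B0}  OUT={a@B1, b@B3, d@B2, f@B0}
  B4:  IN={a@B1, b@B3, d@B2, f@B0}  OUT={a@B1, b@B3, d@B2, e@B4, f@B0}

Merge at B0 (entry node, so the boundary value {} is joined with the incoming edge(s)): IN[B0] = {} ⊔ OUT[B1] = {a@B1, f@B0}
Applying B0's transfer function to that IN value gives OUT[B0] (row B0 above).

Answer: {a@B1, f@B0}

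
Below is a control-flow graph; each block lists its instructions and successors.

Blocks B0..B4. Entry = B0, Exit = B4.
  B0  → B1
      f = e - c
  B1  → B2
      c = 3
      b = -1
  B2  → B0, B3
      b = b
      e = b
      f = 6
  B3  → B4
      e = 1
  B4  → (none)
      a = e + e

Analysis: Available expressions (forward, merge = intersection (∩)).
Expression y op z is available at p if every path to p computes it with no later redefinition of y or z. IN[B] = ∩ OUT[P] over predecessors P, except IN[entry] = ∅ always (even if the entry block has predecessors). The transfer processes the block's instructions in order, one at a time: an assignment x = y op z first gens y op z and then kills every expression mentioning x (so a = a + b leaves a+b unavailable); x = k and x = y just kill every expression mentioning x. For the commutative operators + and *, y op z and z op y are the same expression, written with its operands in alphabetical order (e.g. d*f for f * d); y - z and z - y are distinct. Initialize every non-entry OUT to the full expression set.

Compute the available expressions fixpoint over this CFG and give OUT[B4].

Fixpoint table:
  B0: | IN={} | OUT={e-c}
  B1: | IN={e-c} | OUT={}
  B2: | IN={} | OUT={}
  B3: | IN={} | OUT={}
  B4: | IN={} | OUT={e+e}

Merge at B4: IN[B4] = OUT[B3] = {}
Applying B4's transfer function to that IN value gives OUT[B4] (row B4 above).

Answer: {e+e}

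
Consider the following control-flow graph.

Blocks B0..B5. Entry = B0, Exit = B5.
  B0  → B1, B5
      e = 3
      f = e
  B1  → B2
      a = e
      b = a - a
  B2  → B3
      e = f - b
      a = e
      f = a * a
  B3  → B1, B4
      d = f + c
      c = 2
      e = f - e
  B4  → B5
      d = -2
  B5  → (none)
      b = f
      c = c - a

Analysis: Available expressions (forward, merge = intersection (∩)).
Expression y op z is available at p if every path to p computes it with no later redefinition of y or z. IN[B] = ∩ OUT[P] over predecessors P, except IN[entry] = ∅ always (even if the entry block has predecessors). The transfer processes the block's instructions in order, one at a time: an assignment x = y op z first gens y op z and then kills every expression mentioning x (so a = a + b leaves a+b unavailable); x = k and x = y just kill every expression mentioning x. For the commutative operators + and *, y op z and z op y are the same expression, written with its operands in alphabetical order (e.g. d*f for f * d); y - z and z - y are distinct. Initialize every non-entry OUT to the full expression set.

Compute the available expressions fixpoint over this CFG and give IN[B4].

Answer: {a*a}

Working:
Per-block solution:
  B0: | IN={} | OUT={}
  B1: | IN={} | OUT={a-a}
  B2: | IN={a-a} | OUT={a*a}
  B3: | IN={a*a} | OUT={a*a}
  B4: | IN={a*a} | OUT={a*a}
  B5: | IN={} | OUT={}

Merge at B4: IN[B4] = OUT[B3] = {a*a}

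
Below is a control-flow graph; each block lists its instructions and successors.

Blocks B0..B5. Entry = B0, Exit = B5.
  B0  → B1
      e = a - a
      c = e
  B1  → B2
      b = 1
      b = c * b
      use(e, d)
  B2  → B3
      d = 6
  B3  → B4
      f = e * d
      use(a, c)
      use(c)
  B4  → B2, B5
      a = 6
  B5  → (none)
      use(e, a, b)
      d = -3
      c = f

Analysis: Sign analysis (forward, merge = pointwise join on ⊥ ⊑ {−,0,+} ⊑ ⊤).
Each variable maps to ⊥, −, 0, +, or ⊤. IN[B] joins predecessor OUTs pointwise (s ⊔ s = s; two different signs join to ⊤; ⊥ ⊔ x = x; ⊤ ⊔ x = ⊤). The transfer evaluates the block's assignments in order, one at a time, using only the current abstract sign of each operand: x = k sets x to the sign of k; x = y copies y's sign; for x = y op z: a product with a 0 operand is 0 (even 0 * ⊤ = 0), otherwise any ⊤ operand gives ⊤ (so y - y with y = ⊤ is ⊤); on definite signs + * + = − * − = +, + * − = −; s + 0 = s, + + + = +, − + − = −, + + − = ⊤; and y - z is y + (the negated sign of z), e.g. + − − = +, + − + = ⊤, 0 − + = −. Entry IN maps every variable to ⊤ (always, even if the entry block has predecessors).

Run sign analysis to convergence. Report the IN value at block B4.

Per-block solution:
  B0: | IN=(all ⊤) | OUT=(all ⊤)
  B1: | IN=(all ⊤) | OUT=(all ⊤)
  B2: | IN=(all ⊤) | OUT={d:+; rest ⊤}
  B3: | IN={d:+; rest ⊤} | OUT={d:+; rest ⊤}
  B4: | IN={d:+; rest ⊤} | OUT={a:+, d:+; rest ⊤}
  B5: | IN={a:+, d:+; rest ⊤} | OUT={a:+, d:-; rest ⊤}

Merge at B4: IN[B4] = OUT[B3] = {a: ⊤, b: ⊤, c: ⊤, d: +, e: ⊤, f: ⊤}

Answer: {a: ⊤, b: ⊤, c: ⊤, d: +, e: ⊤, f: ⊤}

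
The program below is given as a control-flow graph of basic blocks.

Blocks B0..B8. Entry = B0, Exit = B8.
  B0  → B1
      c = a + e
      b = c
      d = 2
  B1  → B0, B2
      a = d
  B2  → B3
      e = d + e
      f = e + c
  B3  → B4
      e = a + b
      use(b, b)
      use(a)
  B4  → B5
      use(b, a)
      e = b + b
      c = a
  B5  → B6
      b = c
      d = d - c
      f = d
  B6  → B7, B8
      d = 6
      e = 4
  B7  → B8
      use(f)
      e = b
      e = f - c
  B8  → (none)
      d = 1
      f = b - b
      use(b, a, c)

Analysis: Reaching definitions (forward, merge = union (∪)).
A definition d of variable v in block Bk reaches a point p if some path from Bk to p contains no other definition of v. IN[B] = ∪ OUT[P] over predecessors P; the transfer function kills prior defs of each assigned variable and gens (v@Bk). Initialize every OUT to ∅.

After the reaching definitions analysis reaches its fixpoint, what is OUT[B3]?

Per-block solution:
  B0:  IN={a@B1, b@B0, c@B0, d@B0}  OUT={a@B1, b@B0, c@B0, d@B0}
  B1:  IN={a@B1, b@B0, c@B0, d@B0}  OUT={a@B1, b@B0, c@B0, d@B0}
  B2:  IN={a@B1, b@B0, c@B0, d@B0}  OUT={a@B1, b@B0, c@B0, d@B0, e@B2, f@B2}
  B3:  IN={a@B1, b@B0, c@B0, d@B0, e@B2, f@B2}  OUT={a@B1, b@B0, c@B0, d@B0, e@B3, f@B2}
  B4:  IN={a@B1, b@B0, c@B0, d@B0, e@B3, f@B2}  OUT={a@B1, b@B0, c@B4, d@B0, e@B4, f@B2}
  B5:  IN={a@B1, b@B0, c@B4, d@B0, e@B4, f@B2}  OUT={a@B1, b@B5, c@B4, d@B5, e@B4, f@B5}
  B6:  IN={a@B1, b@B5, c@B4, d@B5, e@B4, f@B5}  OUT={a@B1, b@B5, c@B4, d@B6, e@B6, f@B5}
  B7:  IN={a@B1, b@B5, c@B4, d@B6, e@B6, f@B5}  OUT={a@B1, b@B5, c@B4, d@B6, e@B7, f@B5}
  B8:  IN={a@B1, b@B5, c@B4, d@B6, e@B6, e@B7, f@B5}  OUT={a@B1, b@B5, c@B4, d@B8, e@B6, e@B7, f@B8}

Merge at B3: IN[B3] = OUT[B2] = {a@B1, b@B0, c@B0, d@B0, e@B2, f@B2}
Applying B3's transfer function to that IN value gives OUT[B3] (row B3 above).

Answer: {a@B1, b@B0, c@B0, d@B0, e@B3, f@B2}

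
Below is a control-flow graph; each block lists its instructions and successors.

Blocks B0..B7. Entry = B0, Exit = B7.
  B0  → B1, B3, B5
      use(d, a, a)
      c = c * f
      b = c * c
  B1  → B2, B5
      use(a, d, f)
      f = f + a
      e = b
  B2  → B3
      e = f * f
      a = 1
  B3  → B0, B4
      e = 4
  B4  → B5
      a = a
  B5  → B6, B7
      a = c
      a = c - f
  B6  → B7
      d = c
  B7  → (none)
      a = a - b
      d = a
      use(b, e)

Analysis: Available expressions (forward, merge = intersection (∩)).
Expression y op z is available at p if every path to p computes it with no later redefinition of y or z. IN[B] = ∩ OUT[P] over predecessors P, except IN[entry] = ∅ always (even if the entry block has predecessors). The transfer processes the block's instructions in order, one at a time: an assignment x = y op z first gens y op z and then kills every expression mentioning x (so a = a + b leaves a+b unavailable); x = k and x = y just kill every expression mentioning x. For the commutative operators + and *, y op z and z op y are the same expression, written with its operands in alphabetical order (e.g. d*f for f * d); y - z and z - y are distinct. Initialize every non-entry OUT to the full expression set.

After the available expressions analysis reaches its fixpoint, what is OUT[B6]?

Answer: {c*c, c-f}

Derivation:
Converged values:
  B0:  IN={}  OUT={c*c}
  B1:  IN={c*c}  OUT={c*c}
  B2:  IN={c*c}  OUT={c*c, f*f}
  B3:  IN={c*c}  OUT={c*c}
  B4:  IN={c*c}  OUT={c*c}
  B5:  IN={c*c}  OUT={c*c, c-f}
  B6:  IN={c*c, c-f}  OUT={c*c, c-f}
  B7:  IN={c*c, c-f}  OUT={c*c, c-f}

Merge at B6: IN[B6] = OUT[B5] = {c*c, c-f}
Applying B6's transfer function to that IN value gives OUT[B6] (row B6 above).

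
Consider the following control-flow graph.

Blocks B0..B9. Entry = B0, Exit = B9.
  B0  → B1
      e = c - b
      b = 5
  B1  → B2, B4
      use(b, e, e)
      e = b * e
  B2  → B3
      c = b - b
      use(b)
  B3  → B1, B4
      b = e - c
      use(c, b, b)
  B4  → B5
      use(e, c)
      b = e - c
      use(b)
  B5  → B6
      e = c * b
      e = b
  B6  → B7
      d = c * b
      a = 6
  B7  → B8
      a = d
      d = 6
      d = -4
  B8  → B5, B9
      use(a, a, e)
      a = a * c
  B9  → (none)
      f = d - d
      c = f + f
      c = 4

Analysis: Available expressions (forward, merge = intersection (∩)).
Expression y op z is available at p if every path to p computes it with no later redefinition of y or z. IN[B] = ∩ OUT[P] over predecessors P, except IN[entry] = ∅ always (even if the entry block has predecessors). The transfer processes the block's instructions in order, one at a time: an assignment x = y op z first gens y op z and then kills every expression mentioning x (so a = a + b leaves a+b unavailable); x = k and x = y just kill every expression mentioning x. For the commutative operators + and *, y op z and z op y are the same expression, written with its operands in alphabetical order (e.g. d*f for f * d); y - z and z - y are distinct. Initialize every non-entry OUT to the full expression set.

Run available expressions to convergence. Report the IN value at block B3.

Fixpoint table:
  B0:   IN={}   OUT={}
  B1:   IN={}   OUT={}
  B2:   IN={}   OUT={b-b}
  B3:   IN={b-b}   OUT={e-c}
  B4:   IN={}   OUT={e-c}
  B5:   IN={}   OUT={b*c}
  B6:   IN={b*c}   OUT={b*c}
  B7:   IN={b*c}   OUT={b*c}
  B8:   IN={b*c}   OUT={b*c}
  B9:   IN={b*c}   OUT={d-d, f+f}

Merge at B3: IN[B3] = OUT[B2] = {b-b}

Answer: {b-b}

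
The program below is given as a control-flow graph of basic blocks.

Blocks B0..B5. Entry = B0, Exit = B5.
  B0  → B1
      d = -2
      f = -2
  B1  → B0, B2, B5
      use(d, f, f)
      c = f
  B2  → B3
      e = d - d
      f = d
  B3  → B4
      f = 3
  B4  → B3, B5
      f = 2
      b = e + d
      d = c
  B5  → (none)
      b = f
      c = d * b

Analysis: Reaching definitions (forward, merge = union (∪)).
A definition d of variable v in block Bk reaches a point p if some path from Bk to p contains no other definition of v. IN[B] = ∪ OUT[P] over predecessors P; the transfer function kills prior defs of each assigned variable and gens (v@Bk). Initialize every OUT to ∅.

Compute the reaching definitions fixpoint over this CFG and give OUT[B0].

Answer: {c@B1, d@B0, f@B0}

Working:
Per-block solution:
  B0:   IN={c@B1, d@B0, f@B0}   OUT={c@B1, d@B0, f@B0}
  B1:   IN={c@B1, d@B0, f@B0}   OUT={c@B1, d@B0, f@B0}
  B2:   IN={c@B1, d@B0, f@B0}   OUT={c@B1, d@B0, e@B2, f@B2}
  B3:   IN={b@B4, c@B1, d@B0, d@B4, e@B2, f@B2, f@B4}   OUT={b@B4, c@B1, d@B0, d@B4, e@B2, f@B3}
  B4:   IN={b@B4, c@B1, d@B0, d@B4, e@B2, f@B3}   OUT={b@B4, c@B1, d@B4, e@B2, f@B4}
  B5:   IN={b@B4, c@B1, d@B0, d@B4, e@B2, f@B0, f@B4}   OUT={b@B5, c@B5, d@B0, d@B4, e@B2, f@B0, f@B4}

Merge at B0 (entry node, so the boundary value {} is joined with the incoming edge(s)): IN[B0] = {} ⊔ OUT[B1] = {c@B1, d@B0, f@B0}
Applying B0's transfer function to that IN value gives OUT[B0] (row B0 above).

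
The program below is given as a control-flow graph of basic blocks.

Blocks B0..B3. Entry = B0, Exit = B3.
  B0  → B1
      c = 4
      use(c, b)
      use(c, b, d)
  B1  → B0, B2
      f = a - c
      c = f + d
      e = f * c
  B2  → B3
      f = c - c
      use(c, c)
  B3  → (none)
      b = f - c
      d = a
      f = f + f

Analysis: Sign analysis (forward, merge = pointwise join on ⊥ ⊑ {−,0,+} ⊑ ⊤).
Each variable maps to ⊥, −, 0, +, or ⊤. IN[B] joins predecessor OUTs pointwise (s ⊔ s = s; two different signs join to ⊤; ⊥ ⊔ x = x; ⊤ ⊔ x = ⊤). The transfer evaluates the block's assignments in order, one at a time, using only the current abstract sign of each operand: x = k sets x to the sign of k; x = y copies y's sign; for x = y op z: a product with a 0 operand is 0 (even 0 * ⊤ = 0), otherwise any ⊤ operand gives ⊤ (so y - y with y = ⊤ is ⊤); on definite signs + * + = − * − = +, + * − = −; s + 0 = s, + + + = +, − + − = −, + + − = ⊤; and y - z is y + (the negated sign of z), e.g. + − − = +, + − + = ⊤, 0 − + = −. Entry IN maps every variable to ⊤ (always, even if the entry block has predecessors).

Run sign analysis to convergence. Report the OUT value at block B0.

Answer: {a: ⊤, b: ⊤, c: +, d: ⊤, e: ⊤, f: ⊤}

Trace:
Converged values:
  B0: | IN=(all ⊤) | OUT={c:+; rest ⊤}
  B1: | IN={c:+; rest ⊤} | OUT=(all ⊤)
  B2: | IN=(all ⊤) | OUT=(all ⊤)
  B3: | IN=(all ⊤) | OUT=(all ⊤)

Merge at B0 (entry node, so the boundary value (all ⊤) is joined with the incoming edge(s)): IN[B0] = (all ⊤) ⊔ OUT[B1] = {a: ⊤, b: ⊤, c: ⊤, d: ⊤, e: ⊤, f: ⊤}
Applying B0's transfer function to that IN value gives OUT[B0] (row B0 above).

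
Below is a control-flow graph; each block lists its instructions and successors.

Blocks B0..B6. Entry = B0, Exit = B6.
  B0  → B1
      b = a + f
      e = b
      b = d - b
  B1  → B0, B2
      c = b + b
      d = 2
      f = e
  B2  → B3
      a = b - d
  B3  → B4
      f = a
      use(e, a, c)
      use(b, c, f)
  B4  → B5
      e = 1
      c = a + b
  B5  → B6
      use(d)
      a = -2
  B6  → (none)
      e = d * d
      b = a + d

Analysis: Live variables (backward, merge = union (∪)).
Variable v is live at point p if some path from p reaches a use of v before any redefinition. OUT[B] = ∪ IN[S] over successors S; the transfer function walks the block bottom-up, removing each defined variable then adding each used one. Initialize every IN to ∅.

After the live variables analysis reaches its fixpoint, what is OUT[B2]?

Fixpoint table:
  B0:  IN={a, d, f}  OUT={a, b, e}
  B1:  IN={a, b, e}  OUT={a, b, c, d, e, f}
  B2:  IN={b, c, d, e}  OUT={a, b, c, d, e}
  B3:  IN={a, b, c, d, e}  OUT={a, b, d}
  B4:  IN={a, b, d}  OUT={d}
  B5:  IN={d}  OUT={a, d}
  B6:  IN={a, d}  OUT={}

Merge at B2: OUT[B2] = IN[B3] = {a, b, c, d, e}

Answer: {a, b, c, d, e}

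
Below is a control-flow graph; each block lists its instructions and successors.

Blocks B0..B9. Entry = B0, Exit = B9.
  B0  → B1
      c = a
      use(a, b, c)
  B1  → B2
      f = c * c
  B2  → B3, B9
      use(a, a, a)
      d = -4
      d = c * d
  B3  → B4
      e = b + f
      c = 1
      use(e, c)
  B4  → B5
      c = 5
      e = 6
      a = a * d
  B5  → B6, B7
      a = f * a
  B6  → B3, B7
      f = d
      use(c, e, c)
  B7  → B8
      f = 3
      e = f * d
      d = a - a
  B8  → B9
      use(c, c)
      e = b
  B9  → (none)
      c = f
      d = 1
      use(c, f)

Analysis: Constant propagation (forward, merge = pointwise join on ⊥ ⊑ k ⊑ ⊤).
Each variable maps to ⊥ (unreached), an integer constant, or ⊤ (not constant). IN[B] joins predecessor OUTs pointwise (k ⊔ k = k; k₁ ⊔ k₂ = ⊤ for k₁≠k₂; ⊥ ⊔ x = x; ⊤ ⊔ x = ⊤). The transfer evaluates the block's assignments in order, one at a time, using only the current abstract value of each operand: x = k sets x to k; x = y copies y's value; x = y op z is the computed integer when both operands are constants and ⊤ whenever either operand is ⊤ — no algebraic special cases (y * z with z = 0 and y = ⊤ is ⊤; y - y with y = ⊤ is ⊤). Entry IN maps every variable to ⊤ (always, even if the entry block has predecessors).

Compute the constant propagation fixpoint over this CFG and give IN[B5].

Answer: {a: ⊤, b: ⊤, c: 5, d: ⊤, e: 6, f: ⊤}

Derivation:
Fixpoint table:
  B0:  IN=(all ⊤)  OUT=(all ⊤)
  B1:  IN=(all ⊤)  OUT=(all ⊤)
  B2:  IN=(all ⊤)  OUT=(all ⊤)
  B3:  IN=(all ⊤)  OUT={c:1; rest ⊤}
  B4:  IN={c:1; rest ⊤}  OUT={c:5, e:6; rest ⊤}
  B5:  IN={c:5, e:6; rest ⊤}  OUT={c:5, e:6; rest ⊤}
  B6:  IN={c:5, e:6; rest ⊤}  OUT={c:5, e:6; rest ⊤}
  B7:  IN={c:5, e:6; rest ⊤}  OUT={c:5, f:3; rest ⊤}
  B8:  IN={c:5, f:3; rest ⊤}  OUT={c:5, f:3; rest ⊤}
  B9:  IN=(all ⊤)  OUT={d:1; rest ⊤}

Merge at B5: IN[B5] = OUT[B4] = {a: ⊤, b: ⊤, c: 5, d: ⊤, e: 6, f: ⊤}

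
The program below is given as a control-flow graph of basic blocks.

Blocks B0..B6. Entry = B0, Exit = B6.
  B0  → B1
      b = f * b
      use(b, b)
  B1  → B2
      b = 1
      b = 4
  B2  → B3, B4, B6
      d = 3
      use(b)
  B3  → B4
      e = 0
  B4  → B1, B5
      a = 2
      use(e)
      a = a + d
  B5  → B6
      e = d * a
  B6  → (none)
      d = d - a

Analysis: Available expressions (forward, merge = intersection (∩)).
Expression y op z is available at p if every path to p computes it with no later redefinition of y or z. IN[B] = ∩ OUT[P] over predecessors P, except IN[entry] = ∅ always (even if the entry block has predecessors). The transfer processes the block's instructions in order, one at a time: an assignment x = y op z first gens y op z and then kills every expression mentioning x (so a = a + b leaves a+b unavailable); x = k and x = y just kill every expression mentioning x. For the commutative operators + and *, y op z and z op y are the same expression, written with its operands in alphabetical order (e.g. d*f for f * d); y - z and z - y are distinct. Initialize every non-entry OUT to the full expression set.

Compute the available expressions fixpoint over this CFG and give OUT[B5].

Answer: {a*d}

Trace:
Converged values:
  B0:   IN={}   OUT={}
  B1:   IN={}   OUT={}
  B2:   IN={}   OUT={}
  B3:   IN={}   OUT={}
  B4:   IN={}   OUT={}
  B5:   IN={}   OUT={a*d}
  B6:   IN={}   OUT={}

Merge at B5: IN[B5] = OUT[B4] = {}
Applying B5's transfer function to that IN value gives OUT[B5] (row B5 above).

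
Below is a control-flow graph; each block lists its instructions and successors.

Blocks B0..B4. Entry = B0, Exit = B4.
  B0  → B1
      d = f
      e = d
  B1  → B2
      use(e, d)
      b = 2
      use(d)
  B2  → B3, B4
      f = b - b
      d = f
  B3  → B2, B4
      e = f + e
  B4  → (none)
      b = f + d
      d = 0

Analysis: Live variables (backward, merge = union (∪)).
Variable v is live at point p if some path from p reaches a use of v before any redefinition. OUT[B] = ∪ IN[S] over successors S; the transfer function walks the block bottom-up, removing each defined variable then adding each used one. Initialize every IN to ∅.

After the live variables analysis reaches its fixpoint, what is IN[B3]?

Converged values:
  B0:  IN={f}  OUT={d, e}
  B1:  IN={d, e}  OUT={b, e}
  B2:  IN={b, e}  OUT={b, d, e, f}
  B3:  IN={b, d, e, f}  OUT={b, d, e, f}
  B4:  IN={d, f}  OUT={}

Merge at B3: OUT[B3] = IN[B2] ⊔ IN[B4] = {b, d, e, f}
Applying B3's transfer function to that OUT value gives IN[B3] (row B3 above).

Answer: {b, d, e, f}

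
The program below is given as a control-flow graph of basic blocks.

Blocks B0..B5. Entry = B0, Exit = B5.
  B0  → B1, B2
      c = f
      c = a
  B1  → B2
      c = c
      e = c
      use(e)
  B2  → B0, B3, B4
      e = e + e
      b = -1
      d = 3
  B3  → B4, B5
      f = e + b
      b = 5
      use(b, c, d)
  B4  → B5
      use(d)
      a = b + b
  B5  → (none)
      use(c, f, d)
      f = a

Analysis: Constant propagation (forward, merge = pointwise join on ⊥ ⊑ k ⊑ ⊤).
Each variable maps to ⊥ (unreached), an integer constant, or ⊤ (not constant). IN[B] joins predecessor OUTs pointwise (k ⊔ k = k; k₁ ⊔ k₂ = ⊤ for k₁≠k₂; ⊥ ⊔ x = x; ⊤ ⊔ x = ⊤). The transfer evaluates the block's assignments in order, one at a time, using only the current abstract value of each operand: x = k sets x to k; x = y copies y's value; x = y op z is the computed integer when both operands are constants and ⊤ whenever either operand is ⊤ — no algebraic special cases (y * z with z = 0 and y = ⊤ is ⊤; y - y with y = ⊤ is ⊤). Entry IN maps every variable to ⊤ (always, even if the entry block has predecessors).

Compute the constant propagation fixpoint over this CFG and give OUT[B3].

Answer: {a: ⊤, b: 5, c: ⊤, d: 3, e: ⊤, f: ⊤}

Trace:
Fixpoint table:
  B0:   IN=(all ⊤)   OUT=(all ⊤)
  B1:   IN=(all ⊤)   OUT=(all ⊤)
  B2:   IN=(all ⊤)   OUT={b:-1, d:3; rest ⊤}
  B3:   IN={b:-1, d:3; rest ⊤}   OUT={b:5, d:3; rest ⊤}
  B4:   IN={d:3; rest ⊤}   OUT={d:3; rest ⊤}
  B5:   IN={d:3; rest ⊤}   OUT={d:3; rest ⊤}

Merge at B3: IN[B3] = OUT[B2] = {a: ⊤, b: -1, c: ⊤, d: 3, e: ⊤, f: ⊤}
Applying B3's transfer function to that IN value gives OUT[B3] (row B3 above).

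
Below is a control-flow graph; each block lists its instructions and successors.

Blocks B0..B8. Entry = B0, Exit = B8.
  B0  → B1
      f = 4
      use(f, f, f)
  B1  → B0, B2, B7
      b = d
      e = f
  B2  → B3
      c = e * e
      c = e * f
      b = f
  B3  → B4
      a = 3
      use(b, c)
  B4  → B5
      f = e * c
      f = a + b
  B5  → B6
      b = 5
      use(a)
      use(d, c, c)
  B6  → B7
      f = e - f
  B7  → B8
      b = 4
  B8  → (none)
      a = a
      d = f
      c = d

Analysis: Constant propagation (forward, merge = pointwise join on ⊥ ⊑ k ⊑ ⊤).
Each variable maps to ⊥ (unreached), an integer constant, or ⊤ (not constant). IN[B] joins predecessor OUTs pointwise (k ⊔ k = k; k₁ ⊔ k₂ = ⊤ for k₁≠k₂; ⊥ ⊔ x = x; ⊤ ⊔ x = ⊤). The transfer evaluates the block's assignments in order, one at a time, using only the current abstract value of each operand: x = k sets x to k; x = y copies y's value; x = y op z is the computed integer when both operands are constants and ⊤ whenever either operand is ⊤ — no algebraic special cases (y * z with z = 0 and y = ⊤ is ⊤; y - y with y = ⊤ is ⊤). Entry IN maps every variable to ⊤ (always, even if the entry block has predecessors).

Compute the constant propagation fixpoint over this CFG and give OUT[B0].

Answer: {a: ⊤, b: ⊤, c: ⊤, d: ⊤, e: ⊤, f: 4}

Working:
Per-block solution:
  B0: | IN=(all ⊤) | OUT={f:4; rest ⊤}
  B1: | IN={f:4; rest ⊤} | OUT={e:4, f:4; rest ⊤}
  B2: | IN={e:4, f:4; rest ⊤} | OUT={b:4, c:16, e:4, f:4; rest ⊤}
  B3: | IN={b:4, c:16, e:4, f:4; rest ⊤} | OUT={a:3, b:4, c:16, e:4, f:4; rest ⊤}
  B4: | IN={a:3, b:4, c:16, e:4, f:4; rest ⊤} | OUT={a:3, b:4, c:16, e:4, f:7; rest ⊤}
  B5: | IN={a:3, b:4, c:16, e:4, f:7; rest ⊤} | OUT={a:3, b:5, c:16, e:4, f:7; rest ⊤}
  B6: | IN={a:3, b:5, c:16, e:4, f:7; rest ⊤} | OUT={a:3, b:5, c:16, e:4, f:-3; rest ⊤}
  B7: | IN={e:4; rest ⊤} | OUT={b:4, e:4; rest ⊤}
  B8: | IN={b:4, e:4; rest ⊤} | OUT={b:4, e:4; rest ⊤}

Merge at B0 (entry node, so the boundary value (all ⊤) is joined with the incoming edge(s)): IN[B0] = (all ⊤) ⊔ OUT[B1] = {a: ⊤, b: ⊤, c: ⊤, d: ⊤, e: ⊤, f: ⊤}
Applying B0's transfer function to that IN value gives OUT[B0] (row B0 above).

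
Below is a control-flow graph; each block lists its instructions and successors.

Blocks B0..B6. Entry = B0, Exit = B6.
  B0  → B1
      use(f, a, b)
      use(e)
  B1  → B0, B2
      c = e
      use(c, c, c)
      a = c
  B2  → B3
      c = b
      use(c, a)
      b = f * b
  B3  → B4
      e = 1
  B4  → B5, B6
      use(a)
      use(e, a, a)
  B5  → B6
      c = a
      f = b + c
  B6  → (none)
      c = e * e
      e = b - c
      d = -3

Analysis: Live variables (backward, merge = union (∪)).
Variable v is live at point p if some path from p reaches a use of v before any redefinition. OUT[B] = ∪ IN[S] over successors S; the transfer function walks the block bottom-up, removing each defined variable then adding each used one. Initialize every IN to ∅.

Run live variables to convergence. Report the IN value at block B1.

Converged values:
  B0:   IN={a, b, e, f}   OUT={b, e, f}
  B1:   IN={b, e, f}   OUT={a, b, e, f}
  B2:   IN={a, b, f}   OUT={a, b}
  B3:   IN={a, b}   OUT={a, b, e}
  B4:   IN={a, b, e}   OUT={a, b, e}
  B5:   IN={a, b, e}   OUT={b, e}
  B6:   IN={b, e}   OUT={}

Merge at B1: OUT[B1] = IN[B0] ⊔ IN[B2] = {a, b, e, f}
Applying B1's transfer function to that OUT value gives IN[B1] (row B1 above).

Answer: {b, e, f}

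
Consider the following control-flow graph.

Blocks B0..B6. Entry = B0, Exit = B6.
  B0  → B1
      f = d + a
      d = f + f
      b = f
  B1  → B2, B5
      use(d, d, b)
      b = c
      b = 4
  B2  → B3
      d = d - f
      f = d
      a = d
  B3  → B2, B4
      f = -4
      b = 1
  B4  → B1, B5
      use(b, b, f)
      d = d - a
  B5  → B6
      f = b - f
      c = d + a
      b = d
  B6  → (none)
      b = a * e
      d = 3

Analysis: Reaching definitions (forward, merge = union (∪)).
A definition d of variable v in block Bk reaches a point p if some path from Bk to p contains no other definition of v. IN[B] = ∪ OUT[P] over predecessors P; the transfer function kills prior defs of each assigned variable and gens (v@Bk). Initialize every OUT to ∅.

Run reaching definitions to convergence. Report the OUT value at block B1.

Fixpoint table:
  B0: | IN={} | OUT={b@B0, d@B0, f@B0}
  B1: | IN={a@B2, b@B0, b@B3, d@B0, d@B4, f@B0, f@B3} | OUT={a@B2, b@B1, d@B0, d@B4, f@B0, f@B3}
  B2: | IN={a@B2, b@B1, b@B3, d@B0, d@B2, d@B4, f@B0, f@B3} | OUT={a@B2, b@B1, b@B3, d@B2, f@B2}
  B3: | IN={a@B2, b@B1, b@B3, d@B2, f@B2} | OUT={a@B2, b@B3, d@B2, f@B3}
  B4: | IN={a@B2, b@B3, d@B2, f@B3} | OUT={a@B2, b@B3, d@B4, f@B3}
  B5: | IN={a@B2, b@B1, b@B3, d@B0, d@B4, f@B0, f@B3} | OUT={a@B2, b@B5, c@B5, d@B0, d@B4, f@B5}
  B6: | IN={a@B2, b@B5, c@B5, d@B0, d@B4, f@B5} | OUT={a@B2, b@B6, c@B5, d@B6, f@B5}

Merge at B1: IN[B1] = OUT[B0] ⊔ OUT[B4] = {a@B2, b@B0, b@B3, d@B0, d@B4, f@B0, f@B3}
Applying B1's transfer function to that IN value gives OUT[B1] (row B1 above).

Answer: {a@B2, b@B1, d@B0, d@B4, f@B0, f@B3}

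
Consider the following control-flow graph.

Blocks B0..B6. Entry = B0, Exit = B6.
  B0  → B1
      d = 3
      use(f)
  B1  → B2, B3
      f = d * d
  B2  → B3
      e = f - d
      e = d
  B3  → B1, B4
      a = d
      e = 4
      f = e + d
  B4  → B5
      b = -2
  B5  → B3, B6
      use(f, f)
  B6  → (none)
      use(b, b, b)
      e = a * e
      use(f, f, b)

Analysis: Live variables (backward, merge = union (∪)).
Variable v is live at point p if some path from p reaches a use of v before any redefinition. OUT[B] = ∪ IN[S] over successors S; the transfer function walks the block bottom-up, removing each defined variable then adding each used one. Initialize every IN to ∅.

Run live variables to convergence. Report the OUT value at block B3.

Answer: {a, d, e, f}

Derivation:
Fixpoint table:
  B0: | IN={f} | OUT={d}
  B1: | IN={d} | OUT={d, f}
  B2: | IN={d, f} | OUT={d}
  B3: | IN={d} | OUT={a, d, e, f}
  B4: | IN={a, d, e, f} | OUT={a, b, d, e, f}
  B5: | IN={a, b, d, e, f} | OUT={a, b, d, e, f}
  B6: | IN={a, b, e, f} | OUT={}

Merge at B3: OUT[B3] = IN[B1] ⊔ IN[B4] = {a, d, e, f}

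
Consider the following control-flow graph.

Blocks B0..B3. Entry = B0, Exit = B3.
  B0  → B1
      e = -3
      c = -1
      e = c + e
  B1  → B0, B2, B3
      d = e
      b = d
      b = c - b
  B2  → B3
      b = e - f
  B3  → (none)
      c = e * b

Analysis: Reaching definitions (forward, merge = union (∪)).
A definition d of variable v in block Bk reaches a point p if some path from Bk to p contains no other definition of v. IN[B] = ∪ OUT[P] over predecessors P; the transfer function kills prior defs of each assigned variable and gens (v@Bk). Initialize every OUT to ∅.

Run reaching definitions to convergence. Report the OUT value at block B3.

Answer: {b@B1, b@B2, c@B3, d@B1, e@B0}

Working:
Fixpoint table:
  B0:   IN={b@B1, c@B0, d@B1, e@B0}   OUT={b@B1, c@B0, d@B1, e@B0}
  B1:   IN={b@B1, c@B0, d@B1, e@B0}   OUT={b@B1, c@B0, d@B1, e@B0}
  B2:   IN={b@B1, c@B0, d@B1, e@B0}   OUT={b@B2, c@B0, d@B1, e@B0}
  B3:   IN={b@B1, b@B2, c@B0, d@B1, e@B0}   OUT={b@B1, b@B2, c@B3, d@B1, e@B0}

Merge at B3: IN[B3] = OUT[B1] ⊔ OUT[B2] = {b@B1, b@B2, c@B0, d@B1, e@B0}
Applying B3's transfer function to that IN value gives OUT[B3] (row B3 above).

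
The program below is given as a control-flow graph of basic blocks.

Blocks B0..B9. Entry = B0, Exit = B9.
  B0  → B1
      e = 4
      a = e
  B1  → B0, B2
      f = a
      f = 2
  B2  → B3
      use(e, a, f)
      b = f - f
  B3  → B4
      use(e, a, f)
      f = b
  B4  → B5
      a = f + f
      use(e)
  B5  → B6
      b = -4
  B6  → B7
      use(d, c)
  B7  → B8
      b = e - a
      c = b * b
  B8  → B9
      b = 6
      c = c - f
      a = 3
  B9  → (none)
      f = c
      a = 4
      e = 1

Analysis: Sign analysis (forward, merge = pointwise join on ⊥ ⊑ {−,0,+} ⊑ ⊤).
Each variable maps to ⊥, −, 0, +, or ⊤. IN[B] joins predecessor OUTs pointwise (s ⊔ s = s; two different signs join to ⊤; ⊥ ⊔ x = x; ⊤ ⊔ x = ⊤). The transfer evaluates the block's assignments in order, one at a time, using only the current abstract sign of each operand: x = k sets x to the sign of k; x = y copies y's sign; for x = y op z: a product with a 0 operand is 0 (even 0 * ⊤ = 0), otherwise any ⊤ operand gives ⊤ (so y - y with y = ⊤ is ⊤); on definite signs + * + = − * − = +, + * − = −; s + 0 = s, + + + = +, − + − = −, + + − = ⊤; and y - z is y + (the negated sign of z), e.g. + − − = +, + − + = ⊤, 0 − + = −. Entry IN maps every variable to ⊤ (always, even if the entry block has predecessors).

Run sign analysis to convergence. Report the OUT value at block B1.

Fixpoint table:
  B0:   IN=(all ⊤)   OUT={a:+, e:+; rest ⊤}
  B1:   IN={a:+, e:+; rest ⊤}   OUT={a:+, e:+, f:+; rest ⊤}
  B2:   IN={a:+, e:+, f:+; rest ⊤}   OUT={a:+, e:+, f:+; rest ⊤}
  B3:   IN={a:+, e:+, f:+; rest ⊤}   OUT={a:+, e:+; rest ⊤}
  B4:   IN={a:+, e:+; rest ⊤}   OUT={e:+; rest ⊤}
  B5:   IN={e:+; rest ⊤}   OUT={b:-, e:+; rest ⊤}
  B6:   IN={b:-, e:+; rest ⊤}   OUT={b:-, e:+; rest ⊤}
  B7:   IN={b:-, e:+; rest ⊤}   OUT={e:+; rest ⊤}
  B8:   IN={e:+; rest ⊤}   OUT={a:+, b:+, e:+; rest ⊤}
  B9:   IN={a:+, b:+, e:+; rest ⊤}   OUT={a:+, b:+, e:+; rest ⊤}

Merge at B1: IN[B1] = OUT[B0] = {a: +, b: ⊤, c: ⊤, d: ⊤, e: +, f: ⊤}
Applying B1's transfer function to that IN value gives OUT[B1] (row B1 above).

Answer: {a: +, b: ⊤, c: ⊤, d: ⊤, e: +, f: +}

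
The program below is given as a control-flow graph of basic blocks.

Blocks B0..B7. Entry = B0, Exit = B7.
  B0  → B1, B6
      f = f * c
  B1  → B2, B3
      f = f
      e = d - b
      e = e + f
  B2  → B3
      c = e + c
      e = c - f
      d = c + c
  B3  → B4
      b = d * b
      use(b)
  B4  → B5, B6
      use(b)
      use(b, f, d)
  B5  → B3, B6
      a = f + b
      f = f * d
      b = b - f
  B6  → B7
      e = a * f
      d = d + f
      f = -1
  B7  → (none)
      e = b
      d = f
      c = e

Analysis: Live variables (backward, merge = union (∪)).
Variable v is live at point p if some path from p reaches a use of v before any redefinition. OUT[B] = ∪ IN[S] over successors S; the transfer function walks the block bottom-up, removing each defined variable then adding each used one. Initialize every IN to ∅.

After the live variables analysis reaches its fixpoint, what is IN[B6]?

Answer: {a, b, d, f}

Trace:
Per-block solution:
  B0:  IN={a, b, c, d, f}  OUT={a, b, c, d, f}
  B1:  IN={a, b, c, d, f}  OUT={a, b, c, d, e, f}
  B2:  IN={a, b, c, e, f}  OUT={a, b, d, f}
  B3:  IN={a, b, d, f}  OUT={a, b, d, f}
  B4:  IN={a, b, d, f}  OUT={a, b, d, f}
  B5:  IN={b, d, f}  OUT={a, b, d, f}
  B6:  IN={a, b, d, f}  OUT={b, f}
  B7:  IN={b, f}  OUT={}

Merge at B6: OUT[B6] = IN[B7] = {b, f}
Applying B6's transfer function to that OUT value gives IN[B6] (row B6 above).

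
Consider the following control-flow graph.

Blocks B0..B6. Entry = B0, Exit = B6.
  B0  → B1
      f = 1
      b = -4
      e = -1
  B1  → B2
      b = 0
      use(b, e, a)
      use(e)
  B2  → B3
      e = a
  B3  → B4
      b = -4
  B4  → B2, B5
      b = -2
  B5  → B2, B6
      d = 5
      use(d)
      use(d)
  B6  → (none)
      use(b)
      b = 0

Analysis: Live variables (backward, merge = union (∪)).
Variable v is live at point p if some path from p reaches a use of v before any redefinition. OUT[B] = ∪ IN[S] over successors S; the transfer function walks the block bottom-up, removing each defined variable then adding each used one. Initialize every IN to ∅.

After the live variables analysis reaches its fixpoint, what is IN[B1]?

Converged values:
  B0: | IN={a} | OUT={a, e}
  B1: | IN={a, e} | OUT={a}
  B2: | IN={a} | OUT={a}
  B3: | IN={a} | OUT={a}
  B4: | IN={a} | OUT={a, b}
  B5: | IN={a, b} | OUT={a, b}
  B6: | IN={b} | OUT={}

Merge at B1: OUT[B1] = IN[B2] = {a}
Applying B1's transfer function to that OUT value gives IN[B1] (row B1 above).

Answer: {a, e}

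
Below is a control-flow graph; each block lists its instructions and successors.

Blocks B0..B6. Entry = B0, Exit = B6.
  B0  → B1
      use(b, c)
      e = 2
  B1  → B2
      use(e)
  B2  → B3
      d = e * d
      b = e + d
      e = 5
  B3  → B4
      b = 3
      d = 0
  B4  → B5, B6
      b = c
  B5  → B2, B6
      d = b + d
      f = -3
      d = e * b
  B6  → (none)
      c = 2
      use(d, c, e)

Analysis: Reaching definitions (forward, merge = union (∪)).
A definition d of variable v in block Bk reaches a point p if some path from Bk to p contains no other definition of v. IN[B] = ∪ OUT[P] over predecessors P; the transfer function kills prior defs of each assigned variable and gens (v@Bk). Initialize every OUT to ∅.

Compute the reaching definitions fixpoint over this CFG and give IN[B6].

Answer: {b@B4, d@B3, d@B5, e@B2, f@B5}

Working:
Per-block solution:
  B0:  IN={}  OUT={e@B0}
  B1:  IN={e@B0}  OUT={e@B0}
  B2:  IN={b@B4, d@B5, e@B0, e@B2, f@B5}  OUT={b@B2, d@B2, e@B2, f@B5}
  B3:  IN={b@B2, d@B2, e@B2, f@B5}  OUT={b@B3, d@B3, e@B2, f@B5}
  B4:  IN={b@B3, d@B3, e@B2, f@B5}  OUT={b@B4, d@B3, e@B2, f@B5}
  B5:  IN={b@B4, d@B3, e@B2, f@B5}  OUT={b@B4, d@B5, e@B2, f@B5}
  B6:  IN={b@B4, d@B3, d@B5, e@B2, f@B5}  OUT={b@B4, c@B6, d@B3, d@B5, e@B2, f@B5}

Merge at B6: IN[B6] = OUT[B4] ⊔ OUT[B5] = {b@B4, d@B3, d@B5, e@B2, f@B5}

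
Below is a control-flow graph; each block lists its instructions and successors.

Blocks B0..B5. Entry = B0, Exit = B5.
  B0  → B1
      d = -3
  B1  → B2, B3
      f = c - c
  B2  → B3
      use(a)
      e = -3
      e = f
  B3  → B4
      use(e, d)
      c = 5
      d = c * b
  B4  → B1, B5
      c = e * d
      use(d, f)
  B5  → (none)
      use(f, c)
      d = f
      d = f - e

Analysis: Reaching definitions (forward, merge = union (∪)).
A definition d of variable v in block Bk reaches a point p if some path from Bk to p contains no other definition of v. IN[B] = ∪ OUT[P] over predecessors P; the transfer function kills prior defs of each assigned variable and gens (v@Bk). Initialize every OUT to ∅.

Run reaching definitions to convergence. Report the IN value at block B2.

Per-block solution:
  B0:  IN={}  OUT={d@B0}
  B1:  IN={c@B4, d@B0, d@B3, e@B2, f@B1}  OUT={c@B4, d@B0, d@B3, e@B2, f@B1}
  B2:  IN={c@B4, d@B0, d@B3, e@B2, f@B1}  OUT={c@B4, d@B0, d@B3, e@B2, f@B1}
  B3:  IN={c@B4, d@B0, d@B3, e@B2, f@B1}  OUT={c@B3, d@B3, e@B2, f@B1}
  B4:  IN={c@B3, d@B3, e@B2, f@B1}  OUT={c@B4, d@B3, e@B2, f@B1}
  B5:  IN={c@B4, d@B3, e@B2, f@B1}  OUT={c@B4, d@B5, e@B2, f@B1}

Merge at B2: IN[B2] = OUT[B1] = {c@B4, d@B0, d@B3, e@B2, f@B1}

Answer: {c@B4, d@B0, d@B3, e@B2, f@B1}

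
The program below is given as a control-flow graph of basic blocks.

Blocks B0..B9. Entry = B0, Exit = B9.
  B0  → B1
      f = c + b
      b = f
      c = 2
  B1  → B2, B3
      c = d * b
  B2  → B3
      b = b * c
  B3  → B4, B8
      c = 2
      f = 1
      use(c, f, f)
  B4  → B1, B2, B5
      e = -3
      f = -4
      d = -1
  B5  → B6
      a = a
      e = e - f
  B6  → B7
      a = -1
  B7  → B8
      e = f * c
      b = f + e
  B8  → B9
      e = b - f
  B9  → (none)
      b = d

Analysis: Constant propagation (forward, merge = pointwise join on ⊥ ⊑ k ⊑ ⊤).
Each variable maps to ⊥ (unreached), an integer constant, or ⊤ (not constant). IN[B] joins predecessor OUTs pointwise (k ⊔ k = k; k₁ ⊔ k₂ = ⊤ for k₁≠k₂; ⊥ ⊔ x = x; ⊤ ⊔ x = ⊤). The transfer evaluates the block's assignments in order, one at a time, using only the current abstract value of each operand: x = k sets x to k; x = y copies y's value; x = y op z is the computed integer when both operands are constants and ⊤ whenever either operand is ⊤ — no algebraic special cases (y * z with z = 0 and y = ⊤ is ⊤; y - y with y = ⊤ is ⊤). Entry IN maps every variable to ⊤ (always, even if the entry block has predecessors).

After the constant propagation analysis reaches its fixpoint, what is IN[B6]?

Answer: {a: ⊤, b: ⊤, c: 2, d: -1, e: 1, f: -4}

Derivation:
Per-block solution:
  B0:  IN=(all ⊤)  OUT={c:2; rest ⊤}
  B1:  IN={c:2; rest ⊤}  OUT=(all ⊤)
  B2:  IN=(all ⊤)  OUT=(all ⊤)
  B3:  IN=(all ⊤)  OUT={c:2, f:1; rest ⊤}
  B4:  IN={c:2, f:1; rest ⊤}  OUT={c:2, d:-1, e:-3, f:-4; rest ⊤}
  B5:  IN={c:2, d:-1, e:-3, f:-4; rest ⊤}  OUT={c:2, d:-1, e:1, f:-4; rest ⊤}
  B6:  IN={c:2, d:-1, e:1, f:-4; rest ⊤}  OUT={a:-1, c:2, d:-1, e:1, f:-4; rest ⊤}
  B7:  IN={a:-1, c:2, d:-1, e:1, f:-4; rest ⊤}  OUT={a:-1, b:-12, c:2, d:-1, e:-8, f:-4; rest ⊤}
  B8:  IN={c:2; rest ⊤}  OUT={c:2; rest ⊤}
  B9:  IN={c:2; rest ⊤}  OUT={c:2; rest ⊤}

Merge at B6: IN[B6] = OUT[B5] = {a: ⊤, b: ⊤, c: 2, d: -1, e: 1, f: -4}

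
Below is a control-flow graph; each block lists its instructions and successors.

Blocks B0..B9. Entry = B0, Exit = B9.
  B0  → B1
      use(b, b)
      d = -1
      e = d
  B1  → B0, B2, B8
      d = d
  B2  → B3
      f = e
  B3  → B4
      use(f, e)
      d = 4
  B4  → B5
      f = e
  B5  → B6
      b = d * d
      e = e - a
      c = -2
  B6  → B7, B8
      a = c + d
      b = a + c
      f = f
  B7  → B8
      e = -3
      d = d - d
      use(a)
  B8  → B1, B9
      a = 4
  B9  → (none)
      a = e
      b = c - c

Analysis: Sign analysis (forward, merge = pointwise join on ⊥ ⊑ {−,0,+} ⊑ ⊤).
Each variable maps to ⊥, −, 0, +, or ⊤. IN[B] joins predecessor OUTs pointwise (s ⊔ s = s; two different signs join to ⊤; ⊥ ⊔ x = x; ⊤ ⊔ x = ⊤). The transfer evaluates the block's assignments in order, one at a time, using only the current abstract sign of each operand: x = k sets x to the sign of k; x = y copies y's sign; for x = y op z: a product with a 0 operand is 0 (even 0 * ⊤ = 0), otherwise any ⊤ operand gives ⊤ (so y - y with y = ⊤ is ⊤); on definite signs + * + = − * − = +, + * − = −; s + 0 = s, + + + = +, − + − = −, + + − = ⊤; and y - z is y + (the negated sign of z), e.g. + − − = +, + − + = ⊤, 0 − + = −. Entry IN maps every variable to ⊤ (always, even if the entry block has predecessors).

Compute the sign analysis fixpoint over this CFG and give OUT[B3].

Per-block solution:
  B0:  IN=(all ⊤)  OUT={d:-, e:-; rest ⊤}
  B1:  IN=(all ⊤)  OUT=(all ⊤)
  B2:  IN=(all ⊤)  OUT=(all ⊤)
  B3:  IN=(all ⊤)  OUT={d:+; rest ⊤}
  B4:  IN={d:+; rest ⊤}  OUT={d:+; rest ⊤}
  B5:  IN={d:+; rest ⊤}  OUT={b:+, c:-, d:+; rest ⊤}
  B6:  IN={b:+, c:-, d:+; rest ⊤}  OUT={c:-, d:+; rest ⊤}
  B7:  IN={c:-, d:+; rest ⊤}  OUT={c:-, e:-; rest ⊤}
  B8:  IN=(all ⊤)  OUT={a:+; rest ⊤}
  B9:  IN={a:+; rest ⊤}  OUT=(all ⊤)

Merge at B3: IN[B3] = OUT[B2] = {a: ⊤, b: ⊤, c: ⊤, d: ⊤, e: ⊤, f: ⊤}
Applying B3's transfer function to that IN value gives OUT[B3] (row B3 above).

Answer: {a: ⊤, b: ⊤, c: ⊤, d: +, e: ⊤, f: ⊤}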